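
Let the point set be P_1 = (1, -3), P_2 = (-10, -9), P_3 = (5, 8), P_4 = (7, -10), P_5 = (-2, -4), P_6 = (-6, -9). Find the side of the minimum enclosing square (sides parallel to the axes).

18

The bounding box has width 17 and height 18.
An axis-aligned square enclosing the set must have side ≥ max(width, height).
So the minimum side is max(17, 18) = 18.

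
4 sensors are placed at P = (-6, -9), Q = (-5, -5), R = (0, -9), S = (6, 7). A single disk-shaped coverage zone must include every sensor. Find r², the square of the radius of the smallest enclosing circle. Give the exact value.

100

A smallest enclosing disk is always determined by at most three of the input points on its boundary.
The farthest pair is P–S with squared distance 400. The circle on this segment as diameter has centre (0, -1) and r² = 400/4 = 100.
Check Q: distance² to centre = 41 ≤ 100, so it lies inside.
All remaining points lie in this disk, and no smaller disk contains both endpoints, so this is the minimum enclosing circle.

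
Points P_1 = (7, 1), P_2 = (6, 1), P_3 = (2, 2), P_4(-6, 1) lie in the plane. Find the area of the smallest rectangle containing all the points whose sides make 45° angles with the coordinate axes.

In coordinates u = x + y, v = x − y the rectangle is axis-aligned; the map (x,y)→(u,v) scales areas by 2.
u-values: 8, 7, 4, -5; range = 8 − (-5) = 13.
v-values: 6, 5, 0, -7; range = 6 − (-7) = 13.
Area = (13 × 13) / 2 = 84.5.

84.5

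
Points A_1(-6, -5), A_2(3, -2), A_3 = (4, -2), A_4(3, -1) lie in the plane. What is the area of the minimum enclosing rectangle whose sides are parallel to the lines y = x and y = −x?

In coordinates u = x + y, v = x − y the rectangle is axis-aligned; the map (x,y)→(u,v) scales areas by 2.
u-values: -11, 1, 2, 2; range = 2 − (-11) = 13.
v-values: -1, 5, 6, 4; range = 6 − (-1) = 7.
Area = (13 × 7) / 2 = 45.5.

45.5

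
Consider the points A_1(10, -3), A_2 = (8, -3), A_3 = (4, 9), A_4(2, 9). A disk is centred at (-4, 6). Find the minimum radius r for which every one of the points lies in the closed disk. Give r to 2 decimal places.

16.64

The required radius is the distance from (-4, 6) to the farthest point.
Squared distances: 277, 225, 73, 45.
Maximum is 277, attained at A_1.
r = √277 ≈ 16.64.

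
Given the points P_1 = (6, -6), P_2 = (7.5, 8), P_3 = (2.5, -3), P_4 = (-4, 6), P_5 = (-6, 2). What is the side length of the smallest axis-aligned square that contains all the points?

The bounding box has width 13.5 and height 14.
An axis-aligned square enclosing the set must have side ≥ max(width, height).
So the minimum side is max(13.5, 14) = 14.

14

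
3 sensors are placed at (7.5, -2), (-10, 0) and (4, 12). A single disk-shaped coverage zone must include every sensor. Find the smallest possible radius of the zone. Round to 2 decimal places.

9.85

Call the three points A, B, C in the order given.
Side lengths²: AB² = 310.25, AC² = 208.25, BC² = 340.
Since BC² = 340 < 310.25 + 208.25 = 518.5, the triangle is acute, so the smallest enclosing circle is the circumcircle.
Circumcentre = (-0.75, 3.375), r² = 96.953125.
r = √(96.953125) ≈ 9.85.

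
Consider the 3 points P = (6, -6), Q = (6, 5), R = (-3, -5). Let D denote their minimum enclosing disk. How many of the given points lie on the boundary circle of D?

3

Side lengths²: PQ² = 121, PR² = 82, QR² = 181.
Since QR² = 181 < 121 + 82 = 203, the triangle is acute, so the smallest enclosing circle is the circumcircle.
Circumcentre = (37/18, -0.5), r² = 7421/162.
The points at distance exactly r from the centre are P, Q, R — 3 points.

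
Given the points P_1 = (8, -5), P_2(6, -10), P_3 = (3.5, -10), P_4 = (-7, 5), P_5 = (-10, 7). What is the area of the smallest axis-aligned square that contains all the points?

324

The bounding box has width 18 and height 17.
An axis-aligned square enclosing the set must have side ≥ max(width, height).
So the minimum side is max(18, 17) = 18.
Area = 18² = 324.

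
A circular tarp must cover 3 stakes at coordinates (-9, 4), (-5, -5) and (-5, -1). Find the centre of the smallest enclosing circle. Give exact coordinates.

Call the three points A, B, C in the order given.
Side lengths²: AB² = 97, AC² = 41, BC² = 16.
Since AB² = 97 ≥ 41 + 16 = 57, the angle opposite AB is not acute, so the smallest enclosing circle has AB as diameter.
Centre = midpoint of AB = (-7, -0.5), r² = 97/4 = 24.25.
Centre = (-7, -0.5).

(-7, -0.5)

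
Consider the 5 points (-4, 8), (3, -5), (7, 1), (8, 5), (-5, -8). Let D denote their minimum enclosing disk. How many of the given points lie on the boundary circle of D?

3

A smallest enclosing disk is always determined by at most three of the input points on its boundary.
The minimum enclosing circle is determined by three boundary points: (-4, 8), (8, 5), (-5, -8).
Their circumcentre is (0.3, -0.3) with r² = 87.38.
The farthest remaining point (7, 1) is at distance² 46.58 ≤ 87.38.
The points at distance exactly r from the centre are (-4, 8), (8, 5), (-5, -8) — 3 points.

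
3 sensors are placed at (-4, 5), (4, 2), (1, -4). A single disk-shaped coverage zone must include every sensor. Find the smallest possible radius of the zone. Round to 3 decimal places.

Call the three points A, B, C in the order given.
Side lengths²: AB² = 73, AC² = 106, BC² = 45.
Since AC² = 106 < 73 + 45 = 118, the triangle is acute, so the smallest enclosing circle is the circumcircle.
Circumcentre = (-39/38, 29/38), r² = 19345/722.
r = √(19345/722) ≈ 5.176.

5.176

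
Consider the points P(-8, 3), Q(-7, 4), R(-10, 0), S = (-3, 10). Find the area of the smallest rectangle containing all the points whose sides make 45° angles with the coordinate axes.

25.5

In coordinates u = x + y, v = x − y the rectangle is axis-aligned; the map (x,y)→(u,v) scales areas by 2.
u-values: -5, -3, -10, 7; range = 7 − (-10) = 17.
v-values: -11, -11, -10, -13; range = -10 − (-13) = 3.
Area = (17 × 3) / 2 = 25.5.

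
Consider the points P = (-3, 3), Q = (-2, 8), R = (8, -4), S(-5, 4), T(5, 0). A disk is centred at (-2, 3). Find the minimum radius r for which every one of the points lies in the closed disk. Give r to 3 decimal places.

The required radius is the distance from (-2, 3) to the farthest point.
Squared distances: 1, 25, 149, 10, 58.
Maximum is 149, attained at R.
r = √149 ≈ 12.207.

12.207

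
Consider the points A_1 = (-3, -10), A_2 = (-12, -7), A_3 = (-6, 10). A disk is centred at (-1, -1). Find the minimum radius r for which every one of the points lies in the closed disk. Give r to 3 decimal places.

The required radius is the distance from (-1, -1) to the farthest point.
Squared distances: 85, 157, 146.
Maximum is 157, attained at A_2.
r = √157 ≈ 12.530.

12.530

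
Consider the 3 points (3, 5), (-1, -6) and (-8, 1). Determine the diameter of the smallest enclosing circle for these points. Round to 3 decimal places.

12.916

Call the three points A, B, C in the order given.
Side lengths²: AB² = 137, AC² = 137, BC² = 98.
Since AC² = 137 < 137 + 98 = 235, the triangle is acute, so the smallest enclosing circle is the circumcircle.
Circumcentre = (-47/30, 13/30), r² = 18769/450.
Diameter = 2r = 2√(18769/450) ≈ 12.916.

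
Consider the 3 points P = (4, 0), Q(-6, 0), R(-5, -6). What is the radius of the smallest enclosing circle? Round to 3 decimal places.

5.483

Side lengths²: PQ² = 100, PR² = 117, QR² = 37.
Since PR² = 117 < 100 + 37 = 137, the triangle is acute, so the smallest enclosing circle is the circumcircle.
Circumcentre = (-1, -2.25), r² = 30.0625.
r = √(30.0625) ≈ 5.483.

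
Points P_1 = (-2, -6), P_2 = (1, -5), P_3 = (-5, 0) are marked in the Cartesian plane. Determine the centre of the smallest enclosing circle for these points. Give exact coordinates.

Side lengths²: P_1P_2² = 10, P_1P_3² = 45, P_2P_3² = 61.
Since P_2P_3² = 61 ≥ 45 + 10 = 55, the angle opposite P_2P_3 is not acute, so the smallest enclosing circle has P_2P_3 as diameter.
Centre = midpoint of P_2P_3 = (-2, -2.5), r² = 61/4 = 15.25.
Centre = (-2, -2.5).

(-2, -2.5)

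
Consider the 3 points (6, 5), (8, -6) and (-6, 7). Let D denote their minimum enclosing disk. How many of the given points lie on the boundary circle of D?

2

Call the three points A, B, C in the order given.
Side lengths²: AB² = 125, AC² = 148, BC² = 365.
Since BC² = 365 ≥ 148 + 125 = 273, the angle opposite BC is not acute, so the smallest enclosing circle has BC as diameter.
Centre = midpoint of BC = (1, 0.5), r² = 365/4 = 91.25.
The points at distance exactly r from the centre are (8, -6), (-6, 7) — 2 points.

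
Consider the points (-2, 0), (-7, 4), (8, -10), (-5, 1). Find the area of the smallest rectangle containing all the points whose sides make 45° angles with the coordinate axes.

In coordinates u = x + y, v = x − y the rectangle is axis-aligned; the map (x,y)→(u,v) scales areas by 2.
u-values: -2, -3, -2, -4; range = -2 − (-4) = 2.
v-values: -2, -11, 18, -6; range = 18 − (-11) = 29.
Area = (2 × 29) / 2 = 29.

29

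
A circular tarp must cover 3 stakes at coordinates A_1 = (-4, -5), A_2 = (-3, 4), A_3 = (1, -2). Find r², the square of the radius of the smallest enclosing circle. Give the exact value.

9061/441

Side lengths²: A_1A_2² = 82, A_1A_3² = 34, A_2A_3² = 52.
Since A_1A_2² = 82 < 52 + 34 = 86, the triangle is acute, so the smallest enclosing circle is the circumcircle.
Circumcentre = (-23/7, -11/21), r² = 9061/441.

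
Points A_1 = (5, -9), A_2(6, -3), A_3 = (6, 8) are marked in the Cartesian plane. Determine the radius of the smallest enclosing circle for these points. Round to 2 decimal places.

8.51

Side lengths²: A_1A_2² = 37, A_1A_3² = 290, A_2A_3² = 121.
Since A_1A_3² = 290 ≥ 121 + 37 = 158, the angle opposite A_1A_3 is not acute, so the smallest enclosing circle has A_1A_3 as diameter.
Centre = midpoint of A_1A_3 = (5.5, -0.5), r² = 290/4 = 72.5.
r = √(72.5) ≈ 8.51.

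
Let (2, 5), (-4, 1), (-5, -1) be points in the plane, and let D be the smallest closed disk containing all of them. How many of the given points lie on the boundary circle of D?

2

Call the three points A, B, C in the order given.
Side lengths²: AB² = 52, AC² = 85, BC² = 5.
Since AC² = 85 ≥ 52 + 5 = 57, the angle opposite AC is not acute, so the smallest enclosing circle has AC as diameter.
Centre = midpoint of AC = (-1.5, 2), r² = 85/4 = 21.25.
The points at distance exactly r from the centre are (2, 5), (-5, -1) — 2 points.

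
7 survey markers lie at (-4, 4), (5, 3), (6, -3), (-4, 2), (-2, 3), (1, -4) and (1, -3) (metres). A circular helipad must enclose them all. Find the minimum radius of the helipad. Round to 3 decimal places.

6.103

A smallest enclosing disk is always determined by at most three of the input points on its boundary.
The farthest pair is (-4, 4)–(6, -3) with squared distance 149. The circle on this segment as diameter has centre (1, 0.5) and r² = 149/4 = 37.25.
Check (5, 3): distance² to centre = 22.25 ≤ 37.25, so it lies inside.
All remaining points lie in this disk, and no smaller disk contains both endpoints, so this is the minimum enclosing circle.
r = √(37.25) ≈ 6.103.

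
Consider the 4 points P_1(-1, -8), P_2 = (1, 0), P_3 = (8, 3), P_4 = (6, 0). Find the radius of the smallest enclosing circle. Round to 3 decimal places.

7.106

The farthest pair is P_1–P_3 with squared distance 202. The circle on this segment as diameter has centre (3.5, -2.5) and r² = 202/4 = 50.5.
Check P_2: distance² to centre = 12.5 ≤ 50.5, so it lies inside.
All remaining points lie in this disk, and no smaller disk contains both endpoints, so this is the minimum enclosing circle.
r = √(50.5) ≈ 7.106.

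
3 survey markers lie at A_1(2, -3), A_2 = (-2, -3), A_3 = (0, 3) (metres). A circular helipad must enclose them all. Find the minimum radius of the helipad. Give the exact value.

Side lengths²: A_1A_2² = 16, A_1A_3² = 40, A_2A_3² = 40.
Since A_2A_3² = 40 < 40 + 16 = 56, the triangle is acute, so the smallest enclosing circle is the circumcircle.
Circumcentre = (0, -1/3), r² = 100/9.
r = √(100/9) = 10/3.

10/3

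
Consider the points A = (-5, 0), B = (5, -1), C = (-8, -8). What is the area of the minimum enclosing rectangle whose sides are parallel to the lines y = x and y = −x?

In coordinates u = x + y, v = x − y the rectangle is axis-aligned; the map (x,y)→(u,v) scales areas by 2.
u-values: -5, 4, -16; range = 4 − (-16) = 20.
v-values: -5, 6, 0; range = 6 − (-5) = 11.
Area = (20 × 11) / 2 = 110.

110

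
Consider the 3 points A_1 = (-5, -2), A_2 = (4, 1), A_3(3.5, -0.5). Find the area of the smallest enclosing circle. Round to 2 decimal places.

70.69

Side lengths²: A_1A_2² = 90, A_1A_3² = 74.5, A_2A_3² = 2.5.
Since A_1A_2² = 90 ≥ 74.5 + 2.5 = 77, the angle opposite A_1A_2 is not acute, so the smallest enclosing circle has A_1A_2 as diameter.
Centre = midpoint of A_1A_2 = (-0.5, -0.5), r² = 90/4 = 22.5.
Area = π·r² = π·22.5 ≈ 70.69.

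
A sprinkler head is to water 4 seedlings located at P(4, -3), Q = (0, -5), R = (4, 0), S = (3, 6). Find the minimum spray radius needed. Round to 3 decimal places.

The farthest pair is Q–S with squared distance 130. The circle on this segment as diameter has centre (1.5, 0.5) and r² = 130/4 = 32.5.
Check P: distance² to centre = 18.5 ≤ 32.5, so it lies inside.
All remaining points lie in this disk, and no smaller disk contains both endpoints, so this is the minimum enclosing circle.
r = √(32.5) ≈ 5.701.

5.701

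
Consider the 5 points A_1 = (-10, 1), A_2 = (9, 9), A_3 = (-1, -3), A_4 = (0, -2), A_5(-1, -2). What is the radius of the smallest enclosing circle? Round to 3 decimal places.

10.308

By Welzl's lemma the MEC is supported by two points (diametrically opposite) or three points (on a circumcircle).
The farthest pair is A_1–A_2 with squared distance 425. The circle on this segment as diameter has centre (-0.5, 5) and r² = 425/4 = 106.25.
Check A_3: distance² to centre = 64.25 ≤ 106.25, so it lies inside.
All remaining points lie in this disk, and no smaller disk contains both endpoints, so this is the minimum enclosing circle.
r = √(106.25) ≈ 10.308.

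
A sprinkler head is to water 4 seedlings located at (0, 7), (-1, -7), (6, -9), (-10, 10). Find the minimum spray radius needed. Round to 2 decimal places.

12.42

The farthest pair is (6, -9)–(-10, 10) with squared distance 617. The circle on this segment as diameter has centre (-2, 0.5) and r² = 617/4 = 154.25.
Check (0, 7): distance² to centre = 46.25 ≤ 154.25, so it lies inside.
All remaining points lie in this disk, and no smaller disk contains both endpoints, so this is the minimum enclosing circle.
r = √(154.25) ≈ 12.42.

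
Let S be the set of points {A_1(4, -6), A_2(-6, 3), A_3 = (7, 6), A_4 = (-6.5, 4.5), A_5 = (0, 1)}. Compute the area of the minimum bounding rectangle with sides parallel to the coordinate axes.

162

x ranges over [-6.5, 7], width 13.5.
y ranges over [-6, 6], height 12.
Area = 13.5 × 12 = 162.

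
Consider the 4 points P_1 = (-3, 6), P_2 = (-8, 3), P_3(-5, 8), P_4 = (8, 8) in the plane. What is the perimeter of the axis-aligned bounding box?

Width = max x − min x = 8 − (-8) = 16.
Height = max y − min y = 8 − 3 = 5.
Perimeter = 2(16 + 5) = 42.

42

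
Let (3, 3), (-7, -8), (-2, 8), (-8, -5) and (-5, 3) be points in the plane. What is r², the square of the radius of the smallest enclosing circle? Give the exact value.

70.25

The minimum enclosing circle of a finite set is fixed by two of the points (as a diameter) or three (as a circumcircle).
The farthest pair is (-7, -8)–(-2, 8) with squared distance 281. The circle on this segment as diameter has centre (-4.5, 0) and r² = 281/4 = 70.25.
Check (3, 3): distance² to centre = 65.25 ≤ 70.25, so it lies inside.
All remaining points lie in this disk, and no smaller disk contains both endpoints, so this is the minimum enclosing circle.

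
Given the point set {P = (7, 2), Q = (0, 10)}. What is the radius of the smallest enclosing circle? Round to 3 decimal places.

The smallest circle enclosing two points has them as diameter endpoints.
Centre = midpoint = (3.5, 6); r² = |PQ|²/4 = 113/4 = 28.25.
r = √(28.25) ≈ 5.315.

5.315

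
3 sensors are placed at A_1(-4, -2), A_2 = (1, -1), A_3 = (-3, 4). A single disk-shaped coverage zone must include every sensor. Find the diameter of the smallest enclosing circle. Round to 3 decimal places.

Side lengths²: A_1A_2² = 26, A_1A_3² = 37, A_2A_3² = 41.
Since A_2A_3² = 41 < 37 + 26 = 63, the triangle is acute, so the smallest enclosing circle is the circumcircle.
Circumcentre = (-113/58, 43/58), r² = 19721/1682.
Diameter = 2r = 2√(19721/1682) ≈ 6.848.

6.848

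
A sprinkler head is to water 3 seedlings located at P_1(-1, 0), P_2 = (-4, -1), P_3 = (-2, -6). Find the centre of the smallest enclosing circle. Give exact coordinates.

(-57/34, -101/34)

Side lengths²: P_1P_2² = 10, P_1P_3² = 37, P_2P_3² = 29.
Since P_1P_3² = 37 < 29 + 10 = 39, the triangle is acute, so the smallest enclosing circle is the circumcircle.
Circumcentre = (-57/34, -101/34), r² = 5365/578.
Centre = (-57/34, -101/34).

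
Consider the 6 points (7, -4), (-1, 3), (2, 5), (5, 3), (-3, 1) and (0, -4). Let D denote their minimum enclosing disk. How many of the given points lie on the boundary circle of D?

The minimum enclosing circle of a finite set is fixed by two of the points (as a diameter) or three (as a circumcircle).
The minimum enclosing circle is determined by three boundary points: (7, -4), (2, 5), (-3, 1).
Their circumcentre is (63/26, -17/26) with r² = 10865/338.
The farthest remaining point (-1, 3) is at distance² 8473/338 ≤ 10865/338.
The points at distance exactly r from the centre are (7, -4), (2, 5), (-3, 1) — 3 points.

3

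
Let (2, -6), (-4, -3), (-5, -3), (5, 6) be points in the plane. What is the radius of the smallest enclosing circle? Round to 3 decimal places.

The minimum enclosing circle is determined by three boundary points: (2, -6), (-5, -3), (5, 6).
Their circumcentre is (45/62, 43/62) with r² = 89233/1922.
The farthest remaining point (-4, -3) is at distance² 69145/1922 ≤ 89233/1922.
r = √(89233/1922) ≈ 6.814.

6.814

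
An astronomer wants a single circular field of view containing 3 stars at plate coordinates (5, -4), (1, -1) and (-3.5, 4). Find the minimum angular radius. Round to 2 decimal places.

Call the three points A, B, C in the order given.
Side lengths²: AB² = 25, AC² = 136.25, BC² = 45.25.
Since AC² = 136.25 ≥ 45.25 + 25 = 70.25, the angle opposite AC is not acute, so the smallest enclosing circle has AC as diameter.
Centre = midpoint of AC = (0.75, 0), r² = 136.25/4 = 34.0625.
r = √(34.0625) ≈ 5.84.

5.84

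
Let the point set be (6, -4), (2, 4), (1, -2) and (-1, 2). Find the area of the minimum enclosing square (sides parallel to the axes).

The bounding box has width 7 and height 8.
An axis-aligned square enclosing the set must have side ≥ max(width, height).
So the minimum side is max(7, 8) = 8.
Area = 8² = 64.

64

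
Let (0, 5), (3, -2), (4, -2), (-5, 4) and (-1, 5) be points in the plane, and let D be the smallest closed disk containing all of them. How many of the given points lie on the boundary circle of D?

2

By Welzl's lemma the MEC is supported by two points (diametrically opposite) or three points (on a circumcircle).
The farthest pair is (4, -2)–(-5, 4) with squared distance 117. The circle on this segment as diameter has centre (-0.5, 1) and r² = 117/4 = 29.25.
Check (0, 5): distance² to centre = 16.25 ≤ 29.25, so it lies inside.
All remaining points lie in this disk, and no smaller disk contains both endpoints, so this is the minimum enclosing circle.
The points at distance exactly r from the centre are (4, -2), (-5, 4) — 2 points.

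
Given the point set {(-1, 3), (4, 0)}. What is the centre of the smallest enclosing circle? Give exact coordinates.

The smallest circle enclosing two points has them as diameter endpoints.
Centre = midpoint = (1.5, 1.5); r² = |(-1, 3)−(4, 0)|²/4 = 34/4 = 8.5.
Centre = (1.5, 1.5).

(1.5, 1.5)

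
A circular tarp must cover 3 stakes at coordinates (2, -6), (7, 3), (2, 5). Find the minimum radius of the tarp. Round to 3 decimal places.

Call the three points A, B, C in the order given.
Side lengths²: AB² = 106, AC² = 121, BC² = 29.
Since AC² = 121 < 106 + 29 = 135, the triangle is acute, so the smallest enclosing circle is the circumcircle.
Circumcentre = (2.7, -0.5), r² = 30.74.
r = √(30.74) ≈ 5.544.

5.544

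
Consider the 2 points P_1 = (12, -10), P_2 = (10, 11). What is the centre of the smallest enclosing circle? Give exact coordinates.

The smallest circle enclosing two points has them as diameter endpoints.
Centre = midpoint = (11, 0.5); r² = |P_1P_2|²/4 = 445/4 = 111.25.
Centre = (11, 0.5).

(11, 0.5)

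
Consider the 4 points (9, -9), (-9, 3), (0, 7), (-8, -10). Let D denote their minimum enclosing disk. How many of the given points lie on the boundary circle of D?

2

A smallest enclosing disk is always determined by at most three of the input points on its boundary.
The farthest pair is (9, -9)–(-9, 3) with squared distance 468. The circle on this segment as diameter has centre (0, -3) and r² = 468/4 = 117.
Check (0, 7): distance² to centre = 100 ≤ 117, so it lies inside.
All remaining points lie in this disk, and no smaller disk contains both endpoints, so this is the minimum enclosing circle.
The points at distance exactly r from the centre are (9, -9), (-9, 3) — 2 points.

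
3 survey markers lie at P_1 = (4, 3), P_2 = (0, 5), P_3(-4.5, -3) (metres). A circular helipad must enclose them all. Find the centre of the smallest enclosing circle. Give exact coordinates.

(-0.25, 0)

Side lengths²: P_1P_2² = 20, P_1P_3² = 108.25, P_2P_3² = 84.25.
Since P_1P_3² = 108.25 ≥ 84.25 + 20 = 104.25, the angle opposite P_1P_3 is not acute, so the smallest enclosing circle has P_1P_3 as diameter.
Centre = midpoint of P_1P_3 = (-0.25, 0), r² = 108.25/4 = 27.0625.
Centre = (-0.25, 0).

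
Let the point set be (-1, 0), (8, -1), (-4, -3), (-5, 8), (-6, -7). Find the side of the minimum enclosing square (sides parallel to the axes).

The bounding box has width 14 and height 15.
An axis-aligned square enclosing the set must have side ≥ max(width, height).
So the minimum side is max(14, 15) = 15.

15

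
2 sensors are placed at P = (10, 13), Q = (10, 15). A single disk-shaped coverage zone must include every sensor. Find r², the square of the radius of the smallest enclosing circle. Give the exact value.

1

The smallest circle enclosing two points has them as diameter endpoints.
Centre = midpoint = (10, 14); r² = |PQ|²/4 = 4/4 = 1.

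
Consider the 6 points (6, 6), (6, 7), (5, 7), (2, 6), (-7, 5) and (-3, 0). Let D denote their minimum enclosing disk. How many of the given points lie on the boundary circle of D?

By Welzl's lemma the MEC is supported by two points (diametrically opposite) or three points (on a circumcircle).
The farthest pair is (6, 7)–(-7, 5) with squared distance 173. The circle on this segment as diameter has centre (-0.5, 6) and r² = 173/4 = 43.25.
Check (6, 6): distance² to centre = 42.25 ≤ 43.25, so it lies inside.
All remaining points lie in this disk, and no smaller disk contains both endpoints, so this is the minimum enclosing circle.
The points at distance exactly r from the centre are (6, 7), (-7, 5) — 2 points.

2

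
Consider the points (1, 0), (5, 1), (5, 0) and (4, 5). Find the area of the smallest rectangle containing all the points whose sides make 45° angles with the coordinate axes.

24

In coordinates u = x + y, v = x − y the rectangle is axis-aligned; the map (x,y)→(u,v) scales areas by 2.
u-values: 1, 6, 5, 9; range = 9 − 1 = 8.
v-values: 1, 4, 5, -1; range = 5 − (-1) = 6.
Area = (8 × 6) / 2 = 24.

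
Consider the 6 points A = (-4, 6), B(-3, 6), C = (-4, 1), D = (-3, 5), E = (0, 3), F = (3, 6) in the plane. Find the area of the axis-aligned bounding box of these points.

35

x ranges over [-4, 3], width 7.
y ranges over [1, 6], height 5.
Area = 7 × 5 = 35.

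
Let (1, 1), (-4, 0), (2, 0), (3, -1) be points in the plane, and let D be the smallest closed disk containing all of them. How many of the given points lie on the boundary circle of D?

The farthest pair is (-4, 0)–(3, -1) with squared distance 50. The circle on this segment as diameter has centre (-0.5, -0.5) and r² = 50/4 = 12.5.
Check (1, 1): distance² to centre = 4.5 ≤ 12.5, so it lies inside.
All remaining points lie in this disk, and no smaller disk contains both endpoints, so this is the minimum enclosing circle.
The points at distance exactly r from the centre are (-4, 0), (3, -1) — 2 points.

2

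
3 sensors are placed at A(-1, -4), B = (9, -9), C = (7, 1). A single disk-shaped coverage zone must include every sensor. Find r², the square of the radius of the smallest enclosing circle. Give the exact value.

5785/162

Side lengths²: AB² = 125, AC² = 89, BC² = 104.
Since AB² = 125 < 104 + 89 = 193, the triangle is acute, so the smallest enclosing circle is the circumcircle.
Circumcentre = (89/18, -83/18), r² = 5785/162.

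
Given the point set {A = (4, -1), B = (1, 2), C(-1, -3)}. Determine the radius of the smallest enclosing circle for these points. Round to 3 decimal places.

Side lengths²: AB² = 18, AC² = 29, BC² = 29.
Since BC² = 29 < 29 + 18 = 47, the triangle is acute, so the smallest enclosing circle is the circumcircle.
Circumcentre = (15/14, -13/14), r² = 841/98.
r = √(841/98) ≈ 2.929.

2.929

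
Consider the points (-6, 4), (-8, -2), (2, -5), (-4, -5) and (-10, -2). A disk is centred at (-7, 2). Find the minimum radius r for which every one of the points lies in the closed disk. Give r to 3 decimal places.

11.402

The required radius is the distance from (-7, 2) to the farthest point.
Squared distances: 5, 17, 130, 58, 25.
Maximum is 130, attained at (2, -5).
r = √130 ≈ 11.402.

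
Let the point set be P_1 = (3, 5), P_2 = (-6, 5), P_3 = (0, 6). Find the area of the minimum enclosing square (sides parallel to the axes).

The bounding box has width 9 and height 1.
An axis-aligned square enclosing the set must have side ≥ max(width, height).
So the minimum side is max(9, 1) = 9.
Area = 9² = 81.

81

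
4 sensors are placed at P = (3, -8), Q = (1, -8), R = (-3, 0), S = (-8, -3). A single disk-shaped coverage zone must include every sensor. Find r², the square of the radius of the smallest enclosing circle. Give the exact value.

The minimum enclosing circle of a finite set is fixed by two of the points (as a diameter) or three (as a circumcircle).
The farthest pair is P–S with squared distance 146. The circle on this segment as diameter has centre (-2.5, -5.5) and r² = 146/4 = 36.5.
Check Q: distance² to centre = 18.5 ≤ 36.5, so it lies inside.
All remaining points lie in this disk, and no smaller disk contains both endpoints, so this is the minimum enclosing circle.

36.5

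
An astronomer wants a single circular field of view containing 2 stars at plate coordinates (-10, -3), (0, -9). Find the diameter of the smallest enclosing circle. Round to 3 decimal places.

11.662

The smallest circle enclosing two points has them as diameter endpoints.
Centre = midpoint = (-5, -6); r² = |(-10, -3)−(0, -9)|²/4 = 136/4 = 34.
Diameter = 2r = 2√34 ≈ 11.662.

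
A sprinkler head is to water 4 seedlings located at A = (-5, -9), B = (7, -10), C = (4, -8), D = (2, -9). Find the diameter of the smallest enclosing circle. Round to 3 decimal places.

By Welzl's lemma the MEC is supported by two points (diametrically opposite) or three points (on a circumcircle).
The farthest pair is A–B with squared distance 145. The circle on this segment as diameter has centre (1, -9.5) and r² = 145/4 = 36.25.
Check C: distance² to centre = 11.25 ≤ 36.25, so it lies inside.
All remaining points lie in this disk, and no smaller disk contains both endpoints, so this is the minimum enclosing circle.
Diameter = 2r = 2√(36.25) ≈ 12.042.

12.042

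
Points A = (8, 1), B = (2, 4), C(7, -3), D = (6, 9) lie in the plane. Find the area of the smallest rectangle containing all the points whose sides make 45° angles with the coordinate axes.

71.5

In coordinates u = x + y, v = x − y the rectangle is axis-aligned; the map (x,y)→(u,v) scales areas by 2.
u-values: 9, 6, 4, 15; range = 15 − 4 = 11.
v-values: 7, -2, 10, -3; range = 10 − (-3) = 13.
Area = (11 × 13) / 2 = 71.5.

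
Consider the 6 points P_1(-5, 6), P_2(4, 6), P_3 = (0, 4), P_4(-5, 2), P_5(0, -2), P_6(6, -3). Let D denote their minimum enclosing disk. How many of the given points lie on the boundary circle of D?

The minimum enclosing circle of a finite set is fixed by two of the points (as a diameter) or three (as a circumcircle).
The farthest pair is P_1–P_6 with squared distance 202. The circle on this segment as diameter has centre (0.5, 1.5) and r² = 202/4 = 50.5.
Check P_2: distance² to centre = 32.5 ≤ 50.5, so it lies inside.
All remaining points lie in this disk, and no smaller disk contains both endpoints, so this is the minimum enclosing circle.
The points at distance exactly r from the centre are P_1, P_6 — 2 points.

2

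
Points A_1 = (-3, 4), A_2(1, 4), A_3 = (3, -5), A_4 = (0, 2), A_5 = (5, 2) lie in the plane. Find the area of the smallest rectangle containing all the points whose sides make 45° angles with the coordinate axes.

In coordinates u = x + y, v = x − y the rectangle is axis-aligned; the map (x,y)→(u,v) scales areas by 2.
u-values: 1, 5, -2, 2, 7; range = 7 − (-2) = 9.
v-values: -7, -3, 8, -2, 3; range = 8 − (-7) = 15.
Area = (9 × 15) / 2 = 67.5.

67.5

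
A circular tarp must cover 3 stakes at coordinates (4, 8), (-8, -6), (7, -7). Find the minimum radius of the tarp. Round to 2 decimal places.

9.55

Call the three points A, B, C in the order given.
Side lengths²: AB² = 340, AC² = 234, BC² = 226.
Since AB² = 340 < 234 + 226 = 460, the triangle is acute, so the smallest enclosing circle is the circumcircle.
Circumcentre = (-4/37, -23/37), r² = 124865/1369.
r = √(124865/1369) ≈ 9.55.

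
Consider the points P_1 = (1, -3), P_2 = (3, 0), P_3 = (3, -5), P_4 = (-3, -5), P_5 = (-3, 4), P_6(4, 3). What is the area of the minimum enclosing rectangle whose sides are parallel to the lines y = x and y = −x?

In coordinates u = x + y, v = x − y the rectangle is axis-aligned; the map (x,y)→(u,v) scales areas by 2.
u-values: -2, 3, -2, -8, 1, 7; range = 7 − (-8) = 15.
v-values: 4, 3, 8, 2, -7, 1; range = 8 − (-7) = 15.
Area = (15 × 15) / 2 = 112.5.

112.5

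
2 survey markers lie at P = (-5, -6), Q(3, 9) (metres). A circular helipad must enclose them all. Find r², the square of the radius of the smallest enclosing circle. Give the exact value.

72.25

The smallest circle enclosing two points has them as diameter endpoints.
Centre = midpoint = (-1, 1.5); r² = |PQ|²/4 = 289/4 = 72.25.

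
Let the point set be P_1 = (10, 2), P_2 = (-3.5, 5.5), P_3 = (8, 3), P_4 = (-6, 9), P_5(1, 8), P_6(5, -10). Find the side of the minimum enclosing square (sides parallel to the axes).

The bounding box has width 16 and height 19.
An axis-aligned square enclosing the set must have side ≥ max(width, height).
So the minimum side is max(16, 19) = 19.

19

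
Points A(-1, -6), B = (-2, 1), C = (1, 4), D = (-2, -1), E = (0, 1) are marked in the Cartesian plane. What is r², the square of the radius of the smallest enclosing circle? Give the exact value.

A smallest enclosing disk is always determined by at most three of the input points on its boundary.
The farthest pair is A–C with squared distance 104. The circle on this segment as diameter has centre (0, -1) and r² = 104/4 = 26.
Check B: distance² to centre = 8 ≤ 26, so it lies inside.
All remaining points lie in this disk, and no smaller disk contains both endpoints, so this is the minimum enclosing circle.

26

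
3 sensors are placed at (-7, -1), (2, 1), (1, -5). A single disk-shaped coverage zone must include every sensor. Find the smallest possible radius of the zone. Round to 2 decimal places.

Call the three points A, B, C in the order given.
Side lengths²: AB² = 85, AC² = 80, BC² = 37.
Since AB² = 85 < 80 + 37 = 117, the triangle is acute, so the smallest enclosing circle is the circumcircle.
Circumcentre = (-57/26, -18/13), r² = 15725/676.
r = √(15725/676) ≈ 4.82.

4.82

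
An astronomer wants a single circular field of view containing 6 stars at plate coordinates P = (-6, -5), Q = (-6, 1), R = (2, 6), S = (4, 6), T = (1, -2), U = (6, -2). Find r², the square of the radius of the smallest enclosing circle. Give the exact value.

The minimum enclosing circle of a finite set is fixed by two of the points (as a diameter) or three (as a circumcircle).
The farthest pair is P–S with squared distance 221. The circle on this segment as diameter has centre (-1, 0.5) and r² = 221/4 = 55.25.
Check Q: distance² to centre = 25.25 ≤ 55.25, so it lies inside.
All remaining points lie in this disk, and no smaller disk contains both endpoints, so this is the minimum enclosing circle.

55.25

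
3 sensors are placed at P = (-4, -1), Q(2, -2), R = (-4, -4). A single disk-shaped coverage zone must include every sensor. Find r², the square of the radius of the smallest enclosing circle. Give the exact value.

Side lengths²: PQ² = 37, PR² = 9, QR² = 40.
Since QR² = 40 < 37 + 9 = 46, the triangle is acute, so the smallest enclosing circle is the circumcircle.
Circumcentre = (-7/6, -2.5), r² = 185/18.

185/18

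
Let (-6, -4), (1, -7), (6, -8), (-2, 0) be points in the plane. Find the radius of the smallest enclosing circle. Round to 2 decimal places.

6.32

A smallest enclosing disk is always determined by at most three of the input points on its boundary.
The farthest pair is (-6, -4)–(6, -8) with squared distance 160. The circle on this segment as diameter has centre (0, -6) and r² = 160/4 = 40.
Check (1, -7): distance² to centre = 2 ≤ 40, so it lies inside.
All remaining points lie in this disk, and no smaller disk contains both endpoints, so this is the minimum enclosing circle.
r = √40 ≈ 6.32.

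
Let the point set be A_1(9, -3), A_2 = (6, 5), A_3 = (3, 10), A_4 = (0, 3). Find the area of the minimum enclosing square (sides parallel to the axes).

169

The bounding box has width 9 and height 13.
An axis-aligned square enclosing the set must have side ≥ max(width, height).
So the minimum side is max(9, 13) = 13.
Area = 13² = 169.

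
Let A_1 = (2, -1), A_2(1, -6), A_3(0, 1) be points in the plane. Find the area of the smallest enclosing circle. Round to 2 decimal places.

39.27

Side lengths²: A_1A_2² = 26, A_1A_3² = 8, A_2A_3² = 50.
Since A_2A_3² = 50 ≥ 26 + 8 = 34, the angle opposite A_2A_3 is not acute, so the smallest enclosing circle has A_2A_3 as diameter.
Centre = midpoint of A_2A_3 = (0.5, -2.5), r² = 50/4 = 12.5.
Area = π·r² = π·12.5 ≈ 39.27.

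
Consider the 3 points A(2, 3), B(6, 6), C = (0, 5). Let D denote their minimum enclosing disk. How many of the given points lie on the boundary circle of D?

Side lengths²: AB² = 25, AC² = 8, BC² = 37.
Since BC² = 37 ≥ 25 + 8 = 33, the angle opposite BC is not acute, so the smallest enclosing circle has BC as diameter.
Centre = midpoint of BC = (3, 5.5), r² = 37/4 = 9.25.
The points at distance exactly r from the centre are B, C — 2 points.

2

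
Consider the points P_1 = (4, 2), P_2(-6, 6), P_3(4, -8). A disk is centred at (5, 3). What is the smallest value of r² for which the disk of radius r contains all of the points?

The required radius is the distance from (5, 3) to the farthest point.
Squared distances: 2, 130, 122.
Maximum is 130, attained at P_2.

130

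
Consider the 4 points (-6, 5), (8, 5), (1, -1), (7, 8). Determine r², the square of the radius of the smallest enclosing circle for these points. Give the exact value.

49

By Welzl's lemma the MEC is supported by two points (diametrically opposite) or three points (on a circumcircle).
The farthest pair is (-6, 5)–(8, 5) with squared distance 196. The circle on this segment as diameter has centre (1, 5) and r² = 196/4 = 49.
Check (1, -1): distance² to centre = 36 ≤ 49, so it lies inside.
All remaining points lie in this disk, and no smaller disk contains both endpoints, so this is the minimum enclosing circle.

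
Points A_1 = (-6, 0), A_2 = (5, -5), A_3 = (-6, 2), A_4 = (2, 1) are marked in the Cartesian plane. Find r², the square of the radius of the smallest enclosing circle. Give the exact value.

The farthest pair is A_2–A_3 with squared distance 170. The circle on this segment as diameter has centre (-0.5, -1.5) and r² = 170/4 = 42.5.
Check A_1: distance² to centre = 32.5 ≤ 42.5, so it lies inside.
All remaining points lie in this disk, and no smaller disk contains both endpoints, so this is the minimum enclosing circle.

42.5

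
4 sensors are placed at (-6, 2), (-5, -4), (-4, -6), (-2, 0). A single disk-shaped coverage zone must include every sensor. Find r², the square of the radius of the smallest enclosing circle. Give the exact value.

17

A smallest enclosing disk is always determined by at most three of the input points on its boundary.
The farthest pair is (-6, 2)–(-4, -6) with squared distance 68. The circle on this segment as diameter has centre (-5, -2) and r² = 68/4 = 17.
Check (-5, -4): distance² to centre = 4 ≤ 17, so it lies inside.
All remaining points lie in this disk, and no smaller disk contains both endpoints, so this is the minimum enclosing circle.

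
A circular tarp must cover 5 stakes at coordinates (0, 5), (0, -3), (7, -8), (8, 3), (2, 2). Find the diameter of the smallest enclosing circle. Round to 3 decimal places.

A smallest enclosing disk is always determined by at most three of the input points on its boundary.
The farthest pair is (0, 5)–(7, -8) with squared distance 218. The circle on this segment as diameter has centre (3.5, -1.5) and r² = 218/4 = 54.5.
Check (0, -3): distance² to centre = 14.5 ≤ 54.5, so it lies inside.
All remaining points lie in this disk, and no smaller disk contains both endpoints, so this is the minimum enclosing circle.
Diameter = 2r = 2√(54.5) ≈ 14.765.

14.765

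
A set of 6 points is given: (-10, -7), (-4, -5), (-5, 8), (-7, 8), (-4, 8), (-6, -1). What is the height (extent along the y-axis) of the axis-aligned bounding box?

15

max y = 8, min y = -7, so height = 15.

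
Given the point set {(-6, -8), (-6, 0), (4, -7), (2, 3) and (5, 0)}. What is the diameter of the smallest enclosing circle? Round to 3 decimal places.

13.770

The minimum enclosing circle is determined by three boundary points: (-6, -8), (2, 3), (5, 0).
Their circumcentre is (-43/38, -119/38) with r² = 34225/722.
The farthest remaining point (4, -7) is at distance² 29817/722 ≤ 34225/722.
Diameter = 2r = 2√(34225/722) ≈ 13.770.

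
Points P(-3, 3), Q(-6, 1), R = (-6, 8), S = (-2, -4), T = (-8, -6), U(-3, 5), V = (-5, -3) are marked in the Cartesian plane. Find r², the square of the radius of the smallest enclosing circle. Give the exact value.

50

A smallest enclosing disk is always determined by at most three of the input points on its boundary.
The farthest pair is R–T with squared distance 200. The circle on this segment as diameter has centre (-7, 1) and r² = 200/4 = 50.
Check P: distance² to centre = 20 ≤ 50, so it lies inside.
All remaining points lie in this disk, and no smaller disk contains both endpoints, so this is the minimum enclosing circle.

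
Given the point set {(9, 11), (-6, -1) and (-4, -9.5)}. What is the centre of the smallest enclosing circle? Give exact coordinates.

(2.5, 0.75)

Call the three points A, B, C in the order given.
Side lengths²: AB² = 369, AC² = 589.25, BC² = 76.25.
Since AC² = 589.25 ≥ 369 + 76.25 = 445.25, the angle opposite AC is not acute, so the smallest enclosing circle has AC as diameter.
Centre = midpoint of AC = (2.5, 0.75), r² = 589.25/4 = 147.3125.
Centre = (2.5, 0.75).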